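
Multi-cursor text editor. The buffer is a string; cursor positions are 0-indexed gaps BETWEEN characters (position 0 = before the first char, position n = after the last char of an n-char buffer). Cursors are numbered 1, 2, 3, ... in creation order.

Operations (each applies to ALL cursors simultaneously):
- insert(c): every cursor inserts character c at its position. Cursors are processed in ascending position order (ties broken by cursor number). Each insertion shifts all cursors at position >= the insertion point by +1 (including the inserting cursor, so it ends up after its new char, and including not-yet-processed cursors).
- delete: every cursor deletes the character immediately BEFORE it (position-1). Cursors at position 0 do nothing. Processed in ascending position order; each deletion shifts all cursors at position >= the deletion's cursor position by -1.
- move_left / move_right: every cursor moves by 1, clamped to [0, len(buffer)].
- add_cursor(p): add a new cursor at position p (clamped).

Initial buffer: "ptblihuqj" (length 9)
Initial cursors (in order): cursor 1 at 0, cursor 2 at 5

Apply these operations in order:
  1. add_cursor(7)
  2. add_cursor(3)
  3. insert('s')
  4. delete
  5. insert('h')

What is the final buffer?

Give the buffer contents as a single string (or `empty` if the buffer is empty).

After op 1 (add_cursor(7)): buffer="ptblihuqj" (len 9), cursors c1@0 c2@5 c3@7, authorship .........
After op 2 (add_cursor(3)): buffer="ptblihuqj" (len 9), cursors c1@0 c4@3 c2@5 c3@7, authorship .........
After op 3 (insert('s')): buffer="sptbslishusqj" (len 13), cursors c1@1 c4@5 c2@8 c3@11, authorship 1...4..2..3..
After op 4 (delete): buffer="ptblihuqj" (len 9), cursors c1@0 c4@3 c2@5 c3@7, authorship .........
After op 5 (insert('h')): buffer="hptbhlihhuhqj" (len 13), cursors c1@1 c4@5 c2@8 c3@11, authorship 1...4..2..3..

Answer: hptbhlihhuhqj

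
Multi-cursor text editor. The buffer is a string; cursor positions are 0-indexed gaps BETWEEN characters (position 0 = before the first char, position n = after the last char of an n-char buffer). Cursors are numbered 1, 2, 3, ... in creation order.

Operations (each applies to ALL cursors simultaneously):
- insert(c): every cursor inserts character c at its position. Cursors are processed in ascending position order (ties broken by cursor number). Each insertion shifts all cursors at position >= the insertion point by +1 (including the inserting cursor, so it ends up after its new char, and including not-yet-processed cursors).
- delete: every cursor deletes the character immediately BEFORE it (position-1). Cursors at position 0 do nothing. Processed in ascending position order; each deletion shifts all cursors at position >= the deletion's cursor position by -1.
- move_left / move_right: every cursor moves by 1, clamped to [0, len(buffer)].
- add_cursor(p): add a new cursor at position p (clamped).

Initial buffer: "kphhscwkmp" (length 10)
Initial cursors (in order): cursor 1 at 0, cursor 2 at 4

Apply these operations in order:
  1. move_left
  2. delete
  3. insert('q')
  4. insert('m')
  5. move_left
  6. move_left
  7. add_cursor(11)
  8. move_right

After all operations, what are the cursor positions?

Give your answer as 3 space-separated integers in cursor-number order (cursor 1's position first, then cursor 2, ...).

Answer: 1 5 12

Derivation:
After op 1 (move_left): buffer="kphhscwkmp" (len 10), cursors c1@0 c2@3, authorship ..........
After op 2 (delete): buffer="kphscwkmp" (len 9), cursors c1@0 c2@2, authorship .........
After op 3 (insert('q')): buffer="qkpqhscwkmp" (len 11), cursors c1@1 c2@4, authorship 1..2.......
After op 4 (insert('m')): buffer="qmkpqmhscwkmp" (len 13), cursors c1@2 c2@6, authorship 11..22.......
After op 5 (move_left): buffer="qmkpqmhscwkmp" (len 13), cursors c1@1 c2@5, authorship 11..22.......
After op 6 (move_left): buffer="qmkpqmhscwkmp" (len 13), cursors c1@0 c2@4, authorship 11..22.......
After op 7 (add_cursor(11)): buffer="qmkpqmhscwkmp" (len 13), cursors c1@0 c2@4 c3@11, authorship 11..22.......
After op 8 (move_right): buffer="qmkpqmhscwkmp" (len 13), cursors c1@1 c2@5 c3@12, authorship 11..22.......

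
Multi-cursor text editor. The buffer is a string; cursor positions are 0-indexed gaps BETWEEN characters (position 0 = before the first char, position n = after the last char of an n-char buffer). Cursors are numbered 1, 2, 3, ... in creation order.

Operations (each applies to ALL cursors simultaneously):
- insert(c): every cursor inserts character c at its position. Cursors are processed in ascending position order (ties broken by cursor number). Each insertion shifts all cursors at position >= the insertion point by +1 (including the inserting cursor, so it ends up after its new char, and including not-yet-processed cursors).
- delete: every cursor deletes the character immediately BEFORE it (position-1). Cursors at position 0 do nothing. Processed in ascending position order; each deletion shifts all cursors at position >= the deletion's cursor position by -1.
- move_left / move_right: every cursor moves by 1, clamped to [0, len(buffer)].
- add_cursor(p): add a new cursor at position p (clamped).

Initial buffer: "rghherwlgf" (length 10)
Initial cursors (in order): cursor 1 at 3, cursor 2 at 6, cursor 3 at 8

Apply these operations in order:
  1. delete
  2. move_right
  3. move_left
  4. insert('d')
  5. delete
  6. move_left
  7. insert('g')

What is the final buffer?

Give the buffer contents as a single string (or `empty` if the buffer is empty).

After op 1 (delete): buffer="rghewgf" (len 7), cursors c1@2 c2@4 c3@5, authorship .......
After op 2 (move_right): buffer="rghewgf" (len 7), cursors c1@3 c2@5 c3@6, authorship .......
After op 3 (move_left): buffer="rghewgf" (len 7), cursors c1@2 c2@4 c3@5, authorship .......
After op 4 (insert('d')): buffer="rgdhedwdgf" (len 10), cursors c1@3 c2@6 c3@8, authorship ..1..2.3..
After op 5 (delete): buffer="rghewgf" (len 7), cursors c1@2 c2@4 c3@5, authorship .......
After op 6 (move_left): buffer="rghewgf" (len 7), cursors c1@1 c2@3 c3@4, authorship .......
After op 7 (insert('g')): buffer="rgghgegwgf" (len 10), cursors c1@2 c2@5 c3@7, authorship .1..2.3...

Answer: rgghgegwgf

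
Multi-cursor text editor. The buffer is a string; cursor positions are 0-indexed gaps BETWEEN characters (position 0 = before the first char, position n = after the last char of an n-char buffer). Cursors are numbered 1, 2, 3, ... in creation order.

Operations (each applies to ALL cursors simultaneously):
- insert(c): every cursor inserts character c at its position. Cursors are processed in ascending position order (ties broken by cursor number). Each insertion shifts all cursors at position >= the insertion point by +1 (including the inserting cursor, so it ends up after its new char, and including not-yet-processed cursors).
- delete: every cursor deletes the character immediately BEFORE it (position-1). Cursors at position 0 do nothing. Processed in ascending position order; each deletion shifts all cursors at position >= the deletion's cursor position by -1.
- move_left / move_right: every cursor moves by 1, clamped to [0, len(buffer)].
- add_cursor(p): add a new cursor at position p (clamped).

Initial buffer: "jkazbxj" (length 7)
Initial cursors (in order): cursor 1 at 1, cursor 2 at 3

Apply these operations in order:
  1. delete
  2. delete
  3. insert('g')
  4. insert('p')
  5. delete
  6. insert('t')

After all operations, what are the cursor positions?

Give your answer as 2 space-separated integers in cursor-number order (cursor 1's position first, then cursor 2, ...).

After op 1 (delete): buffer="kzbxj" (len 5), cursors c1@0 c2@1, authorship .....
After op 2 (delete): buffer="zbxj" (len 4), cursors c1@0 c2@0, authorship ....
After op 3 (insert('g')): buffer="ggzbxj" (len 6), cursors c1@2 c2@2, authorship 12....
After op 4 (insert('p')): buffer="ggppzbxj" (len 8), cursors c1@4 c2@4, authorship 1212....
After op 5 (delete): buffer="ggzbxj" (len 6), cursors c1@2 c2@2, authorship 12....
After op 6 (insert('t')): buffer="ggttzbxj" (len 8), cursors c1@4 c2@4, authorship 1212....

Answer: 4 4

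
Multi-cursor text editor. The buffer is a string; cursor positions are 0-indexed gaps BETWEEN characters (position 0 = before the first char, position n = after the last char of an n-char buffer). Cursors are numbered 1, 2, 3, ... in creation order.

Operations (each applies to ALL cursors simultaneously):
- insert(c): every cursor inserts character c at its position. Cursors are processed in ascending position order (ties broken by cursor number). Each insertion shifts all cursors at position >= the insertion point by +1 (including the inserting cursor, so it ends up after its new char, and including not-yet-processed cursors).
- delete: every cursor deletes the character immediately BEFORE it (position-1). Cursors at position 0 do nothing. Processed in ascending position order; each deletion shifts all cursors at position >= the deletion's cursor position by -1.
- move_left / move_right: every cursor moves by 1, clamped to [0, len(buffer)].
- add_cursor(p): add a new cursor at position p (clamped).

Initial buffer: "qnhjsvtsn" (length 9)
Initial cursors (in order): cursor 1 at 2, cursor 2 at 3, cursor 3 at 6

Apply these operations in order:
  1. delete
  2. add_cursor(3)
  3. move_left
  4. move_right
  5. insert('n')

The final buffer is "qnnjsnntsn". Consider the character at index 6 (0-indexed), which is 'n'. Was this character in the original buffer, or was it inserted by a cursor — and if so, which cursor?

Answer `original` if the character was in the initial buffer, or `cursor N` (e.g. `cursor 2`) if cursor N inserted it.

After op 1 (delete): buffer="qjstsn" (len 6), cursors c1@1 c2@1 c3@3, authorship ......
After op 2 (add_cursor(3)): buffer="qjstsn" (len 6), cursors c1@1 c2@1 c3@3 c4@3, authorship ......
After op 3 (move_left): buffer="qjstsn" (len 6), cursors c1@0 c2@0 c3@2 c4@2, authorship ......
After op 4 (move_right): buffer="qjstsn" (len 6), cursors c1@1 c2@1 c3@3 c4@3, authorship ......
After op 5 (insert('n')): buffer="qnnjsnntsn" (len 10), cursors c1@3 c2@3 c3@7 c4@7, authorship .12..34...
Authorship (.=original, N=cursor N): . 1 2 . . 3 4 . . .
Index 6: author = 4

Answer: cursor 4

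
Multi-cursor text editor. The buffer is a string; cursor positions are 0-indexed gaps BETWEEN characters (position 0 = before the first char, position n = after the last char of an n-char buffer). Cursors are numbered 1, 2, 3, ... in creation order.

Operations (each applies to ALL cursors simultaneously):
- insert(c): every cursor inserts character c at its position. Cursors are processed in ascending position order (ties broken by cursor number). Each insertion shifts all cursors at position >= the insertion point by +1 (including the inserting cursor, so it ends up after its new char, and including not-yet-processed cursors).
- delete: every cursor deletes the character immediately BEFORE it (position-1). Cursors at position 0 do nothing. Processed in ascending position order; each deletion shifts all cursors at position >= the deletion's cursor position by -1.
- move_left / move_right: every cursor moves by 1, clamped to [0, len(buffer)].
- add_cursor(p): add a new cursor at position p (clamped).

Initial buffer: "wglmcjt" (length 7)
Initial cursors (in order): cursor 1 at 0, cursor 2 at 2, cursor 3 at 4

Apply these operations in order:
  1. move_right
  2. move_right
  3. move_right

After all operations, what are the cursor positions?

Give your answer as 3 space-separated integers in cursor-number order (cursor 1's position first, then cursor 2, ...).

After op 1 (move_right): buffer="wglmcjt" (len 7), cursors c1@1 c2@3 c3@5, authorship .......
After op 2 (move_right): buffer="wglmcjt" (len 7), cursors c1@2 c2@4 c3@6, authorship .......
After op 3 (move_right): buffer="wglmcjt" (len 7), cursors c1@3 c2@5 c3@7, authorship .......

Answer: 3 5 7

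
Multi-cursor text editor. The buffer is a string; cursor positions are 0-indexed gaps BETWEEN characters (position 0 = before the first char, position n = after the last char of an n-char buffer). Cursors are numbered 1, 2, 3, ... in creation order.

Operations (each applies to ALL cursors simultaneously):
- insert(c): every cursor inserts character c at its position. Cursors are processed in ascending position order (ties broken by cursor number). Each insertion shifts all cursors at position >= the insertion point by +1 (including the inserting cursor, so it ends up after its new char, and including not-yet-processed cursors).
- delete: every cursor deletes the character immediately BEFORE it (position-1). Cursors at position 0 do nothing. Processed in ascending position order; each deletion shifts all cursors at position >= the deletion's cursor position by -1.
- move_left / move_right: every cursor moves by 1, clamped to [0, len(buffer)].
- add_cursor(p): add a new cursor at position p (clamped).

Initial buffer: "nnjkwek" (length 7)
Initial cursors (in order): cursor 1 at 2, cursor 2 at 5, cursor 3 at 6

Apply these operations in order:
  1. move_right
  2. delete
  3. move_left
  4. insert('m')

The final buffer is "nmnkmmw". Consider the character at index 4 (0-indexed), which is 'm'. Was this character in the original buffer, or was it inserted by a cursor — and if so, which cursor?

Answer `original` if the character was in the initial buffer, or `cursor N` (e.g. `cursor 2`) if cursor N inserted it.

Answer: cursor 2

Derivation:
After op 1 (move_right): buffer="nnjkwek" (len 7), cursors c1@3 c2@6 c3@7, authorship .......
After op 2 (delete): buffer="nnkw" (len 4), cursors c1@2 c2@4 c3@4, authorship ....
After op 3 (move_left): buffer="nnkw" (len 4), cursors c1@1 c2@3 c3@3, authorship ....
After op 4 (insert('m')): buffer="nmnkmmw" (len 7), cursors c1@2 c2@6 c3@6, authorship .1..23.
Authorship (.=original, N=cursor N): . 1 . . 2 3 .
Index 4: author = 2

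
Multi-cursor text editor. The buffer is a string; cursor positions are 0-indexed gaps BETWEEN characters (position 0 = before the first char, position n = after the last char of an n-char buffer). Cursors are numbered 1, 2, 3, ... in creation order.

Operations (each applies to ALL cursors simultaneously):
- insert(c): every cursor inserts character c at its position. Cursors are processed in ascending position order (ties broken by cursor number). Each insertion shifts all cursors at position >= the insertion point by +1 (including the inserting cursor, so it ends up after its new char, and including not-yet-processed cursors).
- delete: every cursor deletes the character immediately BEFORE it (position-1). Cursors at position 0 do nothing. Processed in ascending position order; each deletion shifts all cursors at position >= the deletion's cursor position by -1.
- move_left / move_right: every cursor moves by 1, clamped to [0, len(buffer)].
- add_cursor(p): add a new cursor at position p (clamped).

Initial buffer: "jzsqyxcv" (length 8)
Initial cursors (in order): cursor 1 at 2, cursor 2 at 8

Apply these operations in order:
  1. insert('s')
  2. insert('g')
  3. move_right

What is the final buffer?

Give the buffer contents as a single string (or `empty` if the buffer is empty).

Answer: jzsgsqyxcvsg

Derivation:
After op 1 (insert('s')): buffer="jzssqyxcvs" (len 10), cursors c1@3 c2@10, authorship ..1......2
After op 2 (insert('g')): buffer="jzsgsqyxcvsg" (len 12), cursors c1@4 c2@12, authorship ..11......22
After op 3 (move_right): buffer="jzsgsqyxcvsg" (len 12), cursors c1@5 c2@12, authorship ..11......22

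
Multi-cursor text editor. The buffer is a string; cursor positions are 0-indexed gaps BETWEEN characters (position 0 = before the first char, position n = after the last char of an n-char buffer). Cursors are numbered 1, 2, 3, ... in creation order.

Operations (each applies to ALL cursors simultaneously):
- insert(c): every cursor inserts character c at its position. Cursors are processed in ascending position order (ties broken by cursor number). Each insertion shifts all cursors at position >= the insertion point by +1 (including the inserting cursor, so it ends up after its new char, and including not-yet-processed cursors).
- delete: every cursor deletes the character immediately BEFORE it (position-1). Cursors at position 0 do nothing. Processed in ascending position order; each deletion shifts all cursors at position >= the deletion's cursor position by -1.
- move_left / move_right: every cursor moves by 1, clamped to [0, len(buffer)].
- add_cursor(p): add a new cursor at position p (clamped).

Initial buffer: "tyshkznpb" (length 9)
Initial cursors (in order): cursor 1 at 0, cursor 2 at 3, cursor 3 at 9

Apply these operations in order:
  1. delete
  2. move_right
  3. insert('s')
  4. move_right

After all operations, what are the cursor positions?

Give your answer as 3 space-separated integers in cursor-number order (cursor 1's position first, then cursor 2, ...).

Answer: 3 6 10

Derivation:
After op 1 (delete): buffer="tyhkznp" (len 7), cursors c1@0 c2@2 c3@7, authorship .......
After op 2 (move_right): buffer="tyhkznp" (len 7), cursors c1@1 c2@3 c3@7, authorship .......
After op 3 (insert('s')): buffer="tsyhskznps" (len 10), cursors c1@2 c2@5 c3@10, authorship .1..2....3
After op 4 (move_right): buffer="tsyhskznps" (len 10), cursors c1@3 c2@6 c3@10, authorship .1..2....3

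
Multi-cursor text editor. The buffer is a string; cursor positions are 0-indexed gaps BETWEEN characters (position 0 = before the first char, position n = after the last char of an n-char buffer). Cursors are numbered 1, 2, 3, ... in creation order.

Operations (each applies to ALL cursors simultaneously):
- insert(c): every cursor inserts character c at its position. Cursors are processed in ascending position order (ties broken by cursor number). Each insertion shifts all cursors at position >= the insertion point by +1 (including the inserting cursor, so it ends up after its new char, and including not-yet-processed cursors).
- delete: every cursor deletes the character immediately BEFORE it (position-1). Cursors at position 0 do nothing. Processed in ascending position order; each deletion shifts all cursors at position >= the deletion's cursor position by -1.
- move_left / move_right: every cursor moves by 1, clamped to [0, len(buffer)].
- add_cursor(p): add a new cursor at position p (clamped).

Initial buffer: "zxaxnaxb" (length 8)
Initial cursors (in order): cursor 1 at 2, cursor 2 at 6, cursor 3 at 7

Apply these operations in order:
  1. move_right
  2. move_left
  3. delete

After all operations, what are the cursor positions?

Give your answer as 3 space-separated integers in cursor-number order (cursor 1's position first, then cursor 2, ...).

Answer: 1 4 4

Derivation:
After op 1 (move_right): buffer="zxaxnaxb" (len 8), cursors c1@3 c2@7 c3@8, authorship ........
After op 2 (move_left): buffer="zxaxnaxb" (len 8), cursors c1@2 c2@6 c3@7, authorship ........
After op 3 (delete): buffer="zaxnb" (len 5), cursors c1@1 c2@4 c3@4, authorship .....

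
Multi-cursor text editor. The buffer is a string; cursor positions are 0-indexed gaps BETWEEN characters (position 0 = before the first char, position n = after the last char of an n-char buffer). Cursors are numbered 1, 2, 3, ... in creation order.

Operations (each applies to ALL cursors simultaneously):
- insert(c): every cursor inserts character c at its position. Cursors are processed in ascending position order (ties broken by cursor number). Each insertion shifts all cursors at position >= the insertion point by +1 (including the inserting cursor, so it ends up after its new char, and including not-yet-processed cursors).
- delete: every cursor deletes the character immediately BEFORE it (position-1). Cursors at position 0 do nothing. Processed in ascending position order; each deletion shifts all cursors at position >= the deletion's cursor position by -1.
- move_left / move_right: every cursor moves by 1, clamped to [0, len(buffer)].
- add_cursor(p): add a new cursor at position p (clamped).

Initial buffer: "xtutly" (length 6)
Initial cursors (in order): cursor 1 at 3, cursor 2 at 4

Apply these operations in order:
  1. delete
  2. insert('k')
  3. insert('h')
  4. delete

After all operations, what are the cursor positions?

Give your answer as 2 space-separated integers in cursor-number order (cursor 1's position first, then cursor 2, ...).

Answer: 4 4

Derivation:
After op 1 (delete): buffer="xtly" (len 4), cursors c1@2 c2@2, authorship ....
After op 2 (insert('k')): buffer="xtkkly" (len 6), cursors c1@4 c2@4, authorship ..12..
After op 3 (insert('h')): buffer="xtkkhhly" (len 8), cursors c1@6 c2@6, authorship ..1212..
After op 4 (delete): buffer="xtkkly" (len 6), cursors c1@4 c2@4, authorship ..12..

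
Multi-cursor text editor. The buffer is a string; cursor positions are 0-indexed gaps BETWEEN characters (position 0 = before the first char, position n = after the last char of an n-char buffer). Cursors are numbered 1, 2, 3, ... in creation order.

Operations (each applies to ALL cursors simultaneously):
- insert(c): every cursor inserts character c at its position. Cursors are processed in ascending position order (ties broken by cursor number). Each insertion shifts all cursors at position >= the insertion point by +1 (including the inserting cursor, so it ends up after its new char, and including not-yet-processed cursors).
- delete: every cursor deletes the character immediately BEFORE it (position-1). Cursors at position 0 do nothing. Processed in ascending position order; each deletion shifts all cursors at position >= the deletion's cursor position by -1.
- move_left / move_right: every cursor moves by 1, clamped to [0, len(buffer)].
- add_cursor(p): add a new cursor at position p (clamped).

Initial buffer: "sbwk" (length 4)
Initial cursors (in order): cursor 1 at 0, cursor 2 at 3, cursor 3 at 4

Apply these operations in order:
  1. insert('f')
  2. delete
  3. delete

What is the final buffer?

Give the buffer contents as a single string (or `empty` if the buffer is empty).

After op 1 (insert('f')): buffer="fsbwfkf" (len 7), cursors c1@1 c2@5 c3@7, authorship 1...2.3
After op 2 (delete): buffer="sbwk" (len 4), cursors c1@0 c2@3 c3@4, authorship ....
After op 3 (delete): buffer="sb" (len 2), cursors c1@0 c2@2 c3@2, authorship ..

Answer: sb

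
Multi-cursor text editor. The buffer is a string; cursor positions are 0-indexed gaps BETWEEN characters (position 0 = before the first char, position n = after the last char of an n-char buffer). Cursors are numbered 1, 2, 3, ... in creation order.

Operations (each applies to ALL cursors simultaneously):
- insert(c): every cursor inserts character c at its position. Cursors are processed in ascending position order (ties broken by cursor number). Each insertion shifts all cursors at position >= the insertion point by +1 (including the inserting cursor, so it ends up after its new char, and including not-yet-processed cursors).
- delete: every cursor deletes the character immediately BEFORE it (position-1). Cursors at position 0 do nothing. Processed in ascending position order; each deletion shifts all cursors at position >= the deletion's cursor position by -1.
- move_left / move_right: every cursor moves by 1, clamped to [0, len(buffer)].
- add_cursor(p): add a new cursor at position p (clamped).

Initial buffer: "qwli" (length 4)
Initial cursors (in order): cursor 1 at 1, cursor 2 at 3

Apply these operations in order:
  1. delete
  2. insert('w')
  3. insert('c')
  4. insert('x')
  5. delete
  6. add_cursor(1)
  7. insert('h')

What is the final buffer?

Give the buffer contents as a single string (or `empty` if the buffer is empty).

Answer: whchwwchi

Derivation:
After op 1 (delete): buffer="wi" (len 2), cursors c1@0 c2@1, authorship ..
After op 2 (insert('w')): buffer="wwwi" (len 4), cursors c1@1 c2@3, authorship 1.2.
After op 3 (insert('c')): buffer="wcwwci" (len 6), cursors c1@2 c2@5, authorship 11.22.
After op 4 (insert('x')): buffer="wcxwwcxi" (len 8), cursors c1@3 c2@7, authorship 111.222.
After op 5 (delete): buffer="wcwwci" (len 6), cursors c1@2 c2@5, authorship 11.22.
After op 6 (add_cursor(1)): buffer="wcwwci" (len 6), cursors c3@1 c1@2 c2@5, authorship 11.22.
After op 7 (insert('h')): buffer="whchwwchi" (len 9), cursors c3@2 c1@4 c2@8, authorship 1311.222.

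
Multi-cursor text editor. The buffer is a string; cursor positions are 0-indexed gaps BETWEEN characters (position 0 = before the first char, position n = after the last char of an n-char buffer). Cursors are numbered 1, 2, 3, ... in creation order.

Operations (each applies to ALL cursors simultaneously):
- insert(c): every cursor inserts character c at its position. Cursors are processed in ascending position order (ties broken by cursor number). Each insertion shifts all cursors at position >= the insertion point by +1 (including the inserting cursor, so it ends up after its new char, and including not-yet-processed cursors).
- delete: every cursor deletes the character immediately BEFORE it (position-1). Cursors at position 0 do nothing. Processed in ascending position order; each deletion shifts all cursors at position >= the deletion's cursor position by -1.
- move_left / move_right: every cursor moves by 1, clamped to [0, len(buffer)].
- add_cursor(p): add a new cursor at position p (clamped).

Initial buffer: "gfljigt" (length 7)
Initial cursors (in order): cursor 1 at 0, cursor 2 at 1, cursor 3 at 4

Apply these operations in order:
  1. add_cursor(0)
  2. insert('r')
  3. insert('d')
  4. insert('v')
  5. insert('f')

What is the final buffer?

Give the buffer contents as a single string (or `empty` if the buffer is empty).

After op 1 (add_cursor(0)): buffer="gfljigt" (len 7), cursors c1@0 c4@0 c2@1 c3@4, authorship .......
After op 2 (insert('r')): buffer="rrgrfljrigt" (len 11), cursors c1@2 c4@2 c2@4 c3@8, authorship 14.2...3...
After op 3 (insert('d')): buffer="rrddgrdfljrdigt" (len 15), cursors c1@4 c4@4 c2@7 c3@12, authorship 1414.22...33...
After op 4 (insert('v')): buffer="rrddvvgrdvfljrdvigt" (len 19), cursors c1@6 c4@6 c2@10 c3@16, authorship 141414.222...333...
After op 5 (insert('f')): buffer="rrddvvffgrdvffljrdvfigt" (len 23), cursors c1@8 c4@8 c2@13 c3@20, authorship 14141414.2222...3333...

Answer: rrddvvffgrdvffljrdvfigt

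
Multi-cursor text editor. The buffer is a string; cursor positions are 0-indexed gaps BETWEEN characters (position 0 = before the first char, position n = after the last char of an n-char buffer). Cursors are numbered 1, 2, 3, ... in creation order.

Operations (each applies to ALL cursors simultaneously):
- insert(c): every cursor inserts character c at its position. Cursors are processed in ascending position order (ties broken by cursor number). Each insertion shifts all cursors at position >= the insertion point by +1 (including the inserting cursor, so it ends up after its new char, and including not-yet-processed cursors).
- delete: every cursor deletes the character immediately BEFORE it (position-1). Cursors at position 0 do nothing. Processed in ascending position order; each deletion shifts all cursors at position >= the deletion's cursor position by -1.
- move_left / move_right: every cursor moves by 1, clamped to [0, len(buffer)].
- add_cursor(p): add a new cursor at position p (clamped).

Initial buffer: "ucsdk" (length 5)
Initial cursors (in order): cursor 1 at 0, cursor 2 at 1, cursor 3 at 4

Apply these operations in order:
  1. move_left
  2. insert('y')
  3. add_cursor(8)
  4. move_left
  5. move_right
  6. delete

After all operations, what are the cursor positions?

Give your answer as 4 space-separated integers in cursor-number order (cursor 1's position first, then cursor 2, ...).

Answer: 0 0 3 4

Derivation:
After op 1 (move_left): buffer="ucsdk" (len 5), cursors c1@0 c2@0 c3@3, authorship .....
After op 2 (insert('y')): buffer="yyucsydk" (len 8), cursors c1@2 c2@2 c3@6, authorship 12...3..
After op 3 (add_cursor(8)): buffer="yyucsydk" (len 8), cursors c1@2 c2@2 c3@6 c4@8, authorship 12...3..
After op 4 (move_left): buffer="yyucsydk" (len 8), cursors c1@1 c2@1 c3@5 c4@7, authorship 12...3..
After op 5 (move_right): buffer="yyucsydk" (len 8), cursors c1@2 c2@2 c3@6 c4@8, authorship 12...3..
After op 6 (delete): buffer="ucsd" (len 4), cursors c1@0 c2@0 c3@3 c4@4, authorship ....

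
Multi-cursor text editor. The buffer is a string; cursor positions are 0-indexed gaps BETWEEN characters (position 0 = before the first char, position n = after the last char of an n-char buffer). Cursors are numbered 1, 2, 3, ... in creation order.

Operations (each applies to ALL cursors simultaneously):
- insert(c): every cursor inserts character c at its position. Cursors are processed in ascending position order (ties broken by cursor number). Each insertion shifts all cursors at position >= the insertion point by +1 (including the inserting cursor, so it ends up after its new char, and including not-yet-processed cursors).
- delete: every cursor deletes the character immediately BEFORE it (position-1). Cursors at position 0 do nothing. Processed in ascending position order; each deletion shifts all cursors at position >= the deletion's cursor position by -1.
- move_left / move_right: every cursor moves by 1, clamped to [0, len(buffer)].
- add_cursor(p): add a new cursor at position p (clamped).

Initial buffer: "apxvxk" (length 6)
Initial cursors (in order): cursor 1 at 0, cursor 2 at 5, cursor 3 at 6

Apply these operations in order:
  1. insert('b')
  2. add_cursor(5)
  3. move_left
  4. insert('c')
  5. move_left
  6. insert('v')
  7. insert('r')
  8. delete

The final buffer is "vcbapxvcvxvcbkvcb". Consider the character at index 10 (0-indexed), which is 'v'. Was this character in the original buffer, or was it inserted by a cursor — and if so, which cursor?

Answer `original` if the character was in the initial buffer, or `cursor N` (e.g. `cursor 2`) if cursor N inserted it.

Answer: cursor 2

Derivation:
After op 1 (insert('b')): buffer="bapxvxbkb" (len 9), cursors c1@1 c2@7 c3@9, authorship 1.....2.3
After op 2 (add_cursor(5)): buffer="bapxvxbkb" (len 9), cursors c1@1 c4@5 c2@7 c3@9, authorship 1.....2.3
After op 3 (move_left): buffer="bapxvxbkb" (len 9), cursors c1@0 c4@4 c2@6 c3@8, authorship 1.....2.3
After op 4 (insert('c')): buffer="cbapxcvxcbkcb" (len 13), cursors c1@1 c4@6 c2@9 c3@12, authorship 11...4..22.33
After op 5 (move_left): buffer="cbapxcvxcbkcb" (len 13), cursors c1@0 c4@5 c2@8 c3@11, authorship 11...4..22.33
After op 6 (insert('v')): buffer="vcbapxvcvxvcbkvcb" (len 17), cursors c1@1 c4@7 c2@11 c3@15, authorship 111...44..222.333
After op 7 (insert('r')): buffer="vrcbapxvrcvxvrcbkvrcb" (len 21), cursors c1@2 c4@9 c2@14 c3@19, authorship 1111...444..2222.3333
After op 8 (delete): buffer="vcbapxvcvxvcbkvcb" (len 17), cursors c1@1 c4@7 c2@11 c3@15, authorship 111...44..222.333
Authorship (.=original, N=cursor N): 1 1 1 . . . 4 4 . . 2 2 2 . 3 3 3
Index 10: author = 2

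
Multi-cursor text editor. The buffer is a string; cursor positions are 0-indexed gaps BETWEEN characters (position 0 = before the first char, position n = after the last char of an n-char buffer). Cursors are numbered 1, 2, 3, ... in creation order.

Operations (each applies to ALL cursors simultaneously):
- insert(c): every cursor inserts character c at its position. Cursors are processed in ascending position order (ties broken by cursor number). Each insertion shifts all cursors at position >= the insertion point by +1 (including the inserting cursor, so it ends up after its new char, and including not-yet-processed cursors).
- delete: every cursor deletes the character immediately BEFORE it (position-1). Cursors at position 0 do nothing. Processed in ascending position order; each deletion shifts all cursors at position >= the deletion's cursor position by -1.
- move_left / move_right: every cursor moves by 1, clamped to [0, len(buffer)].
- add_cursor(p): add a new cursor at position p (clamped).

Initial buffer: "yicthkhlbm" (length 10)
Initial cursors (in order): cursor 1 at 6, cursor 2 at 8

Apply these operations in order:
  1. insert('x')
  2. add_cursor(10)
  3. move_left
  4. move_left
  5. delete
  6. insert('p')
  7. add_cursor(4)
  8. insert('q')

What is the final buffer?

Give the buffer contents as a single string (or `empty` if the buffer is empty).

Answer: yictqpqkppqqlxbm

Derivation:
After op 1 (insert('x')): buffer="yicthkxhlxbm" (len 12), cursors c1@7 c2@10, authorship ......1..2..
After op 2 (add_cursor(10)): buffer="yicthkxhlxbm" (len 12), cursors c1@7 c2@10 c3@10, authorship ......1..2..
After op 3 (move_left): buffer="yicthkxhlxbm" (len 12), cursors c1@6 c2@9 c3@9, authorship ......1..2..
After op 4 (move_left): buffer="yicthkxhlxbm" (len 12), cursors c1@5 c2@8 c3@8, authorship ......1..2..
After op 5 (delete): buffer="yictklxbm" (len 9), cursors c1@4 c2@5 c3@5, authorship ......2..
After op 6 (insert('p')): buffer="yictpkpplxbm" (len 12), cursors c1@5 c2@8 c3@8, authorship ....1.23.2..
After op 7 (add_cursor(4)): buffer="yictpkpplxbm" (len 12), cursors c4@4 c1@5 c2@8 c3@8, authorship ....1.23.2..
After op 8 (insert('q')): buffer="yictqpqkppqqlxbm" (len 16), cursors c4@5 c1@7 c2@12 c3@12, authorship ....411.2323.2..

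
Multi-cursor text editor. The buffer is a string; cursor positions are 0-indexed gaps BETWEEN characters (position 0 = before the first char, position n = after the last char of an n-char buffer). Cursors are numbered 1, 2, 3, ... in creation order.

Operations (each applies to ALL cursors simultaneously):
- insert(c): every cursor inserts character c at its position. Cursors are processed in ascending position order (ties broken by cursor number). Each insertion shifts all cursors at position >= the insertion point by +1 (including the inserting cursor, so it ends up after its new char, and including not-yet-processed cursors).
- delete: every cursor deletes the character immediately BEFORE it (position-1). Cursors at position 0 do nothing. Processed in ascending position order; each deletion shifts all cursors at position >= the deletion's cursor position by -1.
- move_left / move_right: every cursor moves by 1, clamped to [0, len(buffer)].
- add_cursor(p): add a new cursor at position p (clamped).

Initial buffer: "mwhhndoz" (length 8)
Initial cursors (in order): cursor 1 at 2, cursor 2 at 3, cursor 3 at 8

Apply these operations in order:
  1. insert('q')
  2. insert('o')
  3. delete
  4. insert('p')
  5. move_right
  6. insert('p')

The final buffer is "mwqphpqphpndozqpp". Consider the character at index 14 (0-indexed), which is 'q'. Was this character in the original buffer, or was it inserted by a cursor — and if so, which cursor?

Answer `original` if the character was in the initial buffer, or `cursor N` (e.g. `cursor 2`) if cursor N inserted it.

After op 1 (insert('q')): buffer="mwqhqhndozq" (len 11), cursors c1@3 c2@5 c3@11, authorship ..1.2.....3
After op 2 (insert('o')): buffer="mwqohqohndozqo" (len 14), cursors c1@4 c2@7 c3@14, authorship ..11.22.....33
After op 3 (delete): buffer="mwqhqhndozq" (len 11), cursors c1@3 c2@5 c3@11, authorship ..1.2.....3
After op 4 (insert('p')): buffer="mwqphqphndozqp" (len 14), cursors c1@4 c2@7 c3@14, authorship ..11.22.....33
After op 5 (move_right): buffer="mwqphqphndozqp" (len 14), cursors c1@5 c2@8 c3@14, authorship ..11.22.....33
After op 6 (insert('p')): buffer="mwqphpqphpndozqpp" (len 17), cursors c1@6 c2@10 c3@17, authorship ..11.122.2....333
Authorship (.=original, N=cursor N): . . 1 1 . 1 2 2 . 2 . . . . 3 3 3
Index 14: author = 3

Answer: cursor 3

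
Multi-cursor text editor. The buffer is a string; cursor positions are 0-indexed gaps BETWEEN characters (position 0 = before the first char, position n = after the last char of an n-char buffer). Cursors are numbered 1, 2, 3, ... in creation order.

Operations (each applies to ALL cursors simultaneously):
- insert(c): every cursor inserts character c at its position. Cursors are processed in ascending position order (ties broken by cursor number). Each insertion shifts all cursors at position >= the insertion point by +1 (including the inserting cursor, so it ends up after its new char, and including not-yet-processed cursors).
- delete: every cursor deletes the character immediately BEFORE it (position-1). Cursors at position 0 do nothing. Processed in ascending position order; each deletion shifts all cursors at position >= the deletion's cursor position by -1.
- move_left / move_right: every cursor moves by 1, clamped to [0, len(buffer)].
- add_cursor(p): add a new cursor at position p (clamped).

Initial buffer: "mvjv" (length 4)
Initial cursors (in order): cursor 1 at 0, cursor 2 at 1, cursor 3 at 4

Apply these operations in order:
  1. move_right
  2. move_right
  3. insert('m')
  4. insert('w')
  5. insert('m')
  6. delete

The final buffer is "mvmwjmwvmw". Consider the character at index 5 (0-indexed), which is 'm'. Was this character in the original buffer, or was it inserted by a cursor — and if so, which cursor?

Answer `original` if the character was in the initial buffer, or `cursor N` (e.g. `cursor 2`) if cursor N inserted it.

After op 1 (move_right): buffer="mvjv" (len 4), cursors c1@1 c2@2 c3@4, authorship ....
After op 2 (move_right): buffer="mvjv" (len 4), cursors c1@2 c2@3 c3@4, authorship ....
After op 3 (insert('m')): buffer="mvmjmvm" (len 7), cursors c1@3 c2@5 c3@7, authorship ..1.2.3
After op 4 (insert('w')): buffer="mvmwjmwvmw" (len 10), cursors c1@4 c2@7 c3@10, authorship ..11.22.33
After op 5 (insert('m')): buffer="mvmwmjmwmvmwm" (len 13), cursors c1@5 c2@9 c3@13, authorship ..111.222.333
After op 6 (delete): buffer="mvmwjmwvmw" (len 10), cursors c1@4 c2@7 c3@10, authorship ..11.22.33
Authorship (.=original, N=cursor N): . . 1 1 . 2 2 . 3 3
Index 5: author = 2

Answer: cursor 2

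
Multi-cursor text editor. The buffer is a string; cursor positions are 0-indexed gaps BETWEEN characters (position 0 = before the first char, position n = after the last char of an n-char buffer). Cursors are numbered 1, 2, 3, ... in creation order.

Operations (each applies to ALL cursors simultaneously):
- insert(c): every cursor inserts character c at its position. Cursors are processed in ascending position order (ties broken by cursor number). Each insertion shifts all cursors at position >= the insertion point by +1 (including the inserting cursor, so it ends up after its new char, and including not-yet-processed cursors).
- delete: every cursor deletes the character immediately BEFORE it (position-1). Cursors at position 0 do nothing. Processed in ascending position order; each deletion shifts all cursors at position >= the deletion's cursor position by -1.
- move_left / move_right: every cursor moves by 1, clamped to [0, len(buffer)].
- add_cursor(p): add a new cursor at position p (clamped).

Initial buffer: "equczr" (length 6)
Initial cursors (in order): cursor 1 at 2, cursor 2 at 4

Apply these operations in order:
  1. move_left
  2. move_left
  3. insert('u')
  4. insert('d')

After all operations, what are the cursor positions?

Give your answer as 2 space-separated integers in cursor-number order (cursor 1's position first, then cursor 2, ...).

After op 1 (move_left): buffer="equczr" (len 6), cursors c1@1 c2@3, authorship ......
After op 2 (move_left): buffer="equczr" (len 6), cursors c1@0 c2@2, authorship ......
After op 3 (insert('u')): buffer="uequuczr" (len 8), cursors c1@1 c2@4, authorship 1..2....
After op 4 (insert('d')): buffer="udequduczr" (len 10), cursors c1@2 c2@6, authorship 11..22....

Answer: 2 6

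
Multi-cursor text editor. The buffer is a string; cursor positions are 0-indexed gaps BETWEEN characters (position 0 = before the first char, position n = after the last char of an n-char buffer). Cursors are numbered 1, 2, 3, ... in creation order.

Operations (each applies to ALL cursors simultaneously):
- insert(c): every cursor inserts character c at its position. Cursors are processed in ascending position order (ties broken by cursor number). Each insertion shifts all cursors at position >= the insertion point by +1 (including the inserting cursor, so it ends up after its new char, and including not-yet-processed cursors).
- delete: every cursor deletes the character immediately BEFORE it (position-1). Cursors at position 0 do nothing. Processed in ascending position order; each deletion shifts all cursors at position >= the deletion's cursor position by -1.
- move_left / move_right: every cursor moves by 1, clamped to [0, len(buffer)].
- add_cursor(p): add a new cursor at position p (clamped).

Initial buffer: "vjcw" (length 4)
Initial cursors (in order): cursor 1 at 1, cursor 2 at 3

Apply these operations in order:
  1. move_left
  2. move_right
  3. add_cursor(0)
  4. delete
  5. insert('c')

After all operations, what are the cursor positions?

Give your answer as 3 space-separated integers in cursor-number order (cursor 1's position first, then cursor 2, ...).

After op 1 (move_left): buffer="vjcw" (len 4), cursors c1@0 c2@2, authorship ....
After op 2 (move_right): buffer="vjcw" (len 4), cursors c1@1 c2@3, authorship ....
After op 3 (add_cursor(0)): buffer="vjcw" (len 4), cursors c3@0 c1@1 c2@3, authorship ....
After op 4 (delete): buffer="jw" (len 2), cursors c1@0 c3@0 c2@1, authorship ..
After op 5 (insert('c')): buffer="ccjcw" (len 5), cursors c1@2 c3@2 c2@4, authorship 13.2.

Answer: 2 4 2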